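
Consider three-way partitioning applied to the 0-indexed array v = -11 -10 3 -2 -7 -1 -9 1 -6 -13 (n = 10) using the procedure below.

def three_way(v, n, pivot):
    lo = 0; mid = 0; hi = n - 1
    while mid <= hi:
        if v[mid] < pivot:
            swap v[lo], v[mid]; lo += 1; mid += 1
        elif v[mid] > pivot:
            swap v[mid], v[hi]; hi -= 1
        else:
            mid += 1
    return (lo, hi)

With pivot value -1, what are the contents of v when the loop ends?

-11 -10 -13 -2 -7 -9 -6 -1 1 3

lo=0 mid=0 hi=9
-11<-1: swap(0,0), lo=1 mid=1 ⇒ -11 -10 3 -2 -7 -1 -9 1 -6 -13
-10<-1: swap(1,1), lo=2 mid=2 ⇒ -11 -10 3 -2 -7 -1 -9 1 -6 -13
3>-1: swap(2,9), hi=8 ⇒ -11 -10 -13 -2 -7 -1 -9 1 -6 3
-13<-1: swap(2,2), lo=3 mid=3 ⇒ -11 -10 -13 -2 -7 -1 -9 1 -6 3
-2<-1: swap(3,3), lo=4 mid=4 ⇒ -11 -10 -13 -2 -7 -1 -9 1 -6 3
-7<-1: swap(4,4), lo=5 mid=5 ⇒ -11 -10 -13 -2 -7 -1 -9 1 -6 3
-1=-1: mid=6
-9<-1: swap(5,6), lo=6 mid=7 ⇒ -11 -10 -13 -2 -7 -9 -1 1 -6 3
1>-1: swap(7,8), hi=7 ⇒ -11 -10 -13 -2 -7 -9 -1 -6 1 3
-6<-1: swap(6,7), lo=7 mid=8 ⇒ -11 -10 -13 -2 -7 -9 -6 -1 1 3
done. lo=7 hi=7; v=-11 -10 -13 -2 -7 -9 -6 -1 1 3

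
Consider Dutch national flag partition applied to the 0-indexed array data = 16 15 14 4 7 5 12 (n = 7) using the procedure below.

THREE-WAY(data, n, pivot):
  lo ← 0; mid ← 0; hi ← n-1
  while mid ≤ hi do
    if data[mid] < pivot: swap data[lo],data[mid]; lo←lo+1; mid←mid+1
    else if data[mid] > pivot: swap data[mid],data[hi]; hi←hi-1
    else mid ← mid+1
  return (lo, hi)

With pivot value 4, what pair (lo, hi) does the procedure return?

lo=0 mid=0 hi=6
16>4: swap(0,6), hi=5 ⇒ 12 15 14 4 7 5 16
12>4: swap(0,5), hi=4 ⇒ 5 15 14 4 7 12 16
5>4: swap(0,4), hi=3 ⇒ 7 15 14 4 5 12 16
7>4: swap(0,3), hi=2 ⇒ 4 15 14 7 5 12 16
4=4: mid=1
15>4: swap(1,2), hi=1 ⇒ 4 14 15 7 5 12 16
14>4: swap(1,1), hi=0 ⇒ 4 14 15 7 5 12 16
done. lo=0 hi=0; data=4 14 15 7 5 12 16

(0, 0)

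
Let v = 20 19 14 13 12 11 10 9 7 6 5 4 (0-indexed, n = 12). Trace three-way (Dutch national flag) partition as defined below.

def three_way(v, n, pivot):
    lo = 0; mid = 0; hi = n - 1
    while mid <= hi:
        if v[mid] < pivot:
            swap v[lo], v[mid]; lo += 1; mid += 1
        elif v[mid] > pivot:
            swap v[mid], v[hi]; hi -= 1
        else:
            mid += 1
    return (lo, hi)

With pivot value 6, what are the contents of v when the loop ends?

lo=0 mid=0 hi=11
20>6: swap(0,11), hi=10 ⇒ 4 19 14 13 12 11 10 9 7 6 5 20
4<6: swap(0,0), lo=1 mid=1 ⇒ 4 19 14 13 12 11 10 9 7 6 5 20
19>6: swap(1,10), hi=9 ⇒ 4 5 14 13 12 11 10 9 7 6 19 20
5<6: swap(1,1), lo=2 mid=2 ⇒ 4 5 14 13 12 11 10 9 7 6 19 20
14>6: swap(2,9), hi=8 ⇒ 4 5 6 13 12 11 10 9 7 14 19 20
6=6: mid=3
13>6: swap(3,8), hi=7 ⇒ 4 5 6 7 12 11 10 9 13 14 19 20
7>6: swap(3,7), hi=6 ⇒ 4 5 6 9 12 11 10 7 13 14 19 20
9>6: swap(3,6), hi=5 ⇒ 4 5 6 10 12 11 9 7 13 14 19 20
10>6: swap(3,5), hi=4 ⇒ 4 5 6 11 12 10 9 7 13 14 19 20
11>6: swap(3,4), hi=3 ⇒ 4 5 6 12 11 10 9 7 13 14 19 20
12>6: swap(3,3), hi=2 ⇒ 4 5 6 12 11 10 9 7 13 14 19 20
done. lo=2 hi=2; v=4 5 6 12 11 10 9 7 13 14 19 20

4 5 6 12 11 10 9 7 13 14 19 20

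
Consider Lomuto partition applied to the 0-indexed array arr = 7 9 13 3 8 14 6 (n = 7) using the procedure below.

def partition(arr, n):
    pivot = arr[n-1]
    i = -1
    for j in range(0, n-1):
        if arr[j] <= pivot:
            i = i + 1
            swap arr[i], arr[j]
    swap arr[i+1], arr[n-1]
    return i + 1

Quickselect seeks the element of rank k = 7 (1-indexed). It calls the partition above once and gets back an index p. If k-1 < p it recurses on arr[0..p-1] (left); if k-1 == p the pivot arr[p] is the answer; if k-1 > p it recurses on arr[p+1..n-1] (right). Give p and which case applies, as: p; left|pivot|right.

pivot=6, i=-1
j=0: 7>6, skip
j=1: 9>6, skip
j=2: 13>6, skip
j=3: 3≤6, i=0, swap(0,3) ⇒ 3 9 13 7 8 14 6
j=4: 8>6, skip
j=5: 14>6, skip
swap(1,6) ⇒ 3 6 13 7 8 14 9; return 1
p = 1; k-1 = 6 > 1 ⇒ right

1; right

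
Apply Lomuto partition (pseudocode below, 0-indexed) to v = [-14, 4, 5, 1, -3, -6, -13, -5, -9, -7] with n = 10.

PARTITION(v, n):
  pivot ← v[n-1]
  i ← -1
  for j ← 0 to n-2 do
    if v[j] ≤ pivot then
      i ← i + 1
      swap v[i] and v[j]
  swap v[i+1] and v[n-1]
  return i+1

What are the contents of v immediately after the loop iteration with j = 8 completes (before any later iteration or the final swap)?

[-14, -13, -9, 1, -3, -6, 4, -5, 5, -7]

pivot = v[9] = -7; i = -1
j=0: v[0]=-14 ≤ -7 → i=0, swap v[0],v[0] (no change) → [-14, 4, 5, 1, -3, -6, -13, -5, -9, -7]
j=1: v[1]=4 > -7 → no swap
j=2: v[2]=5 > -7 → no swap
j=3: v[3]=1 > -7 → no swap
j=4: v[4]=-3 > -7 → no swap
j=5: v[5]=-6 > -7 → no swap
j=6: v[6]=-13 ≤ -7 → i=1, swap v[1],v[6] → [-14, -13, 5, 1, -3, -6, 4, -5, -9, -7]
j=7: v[7]=-5 > -7 → no swap
j=8: v[8]=-9 ≤ -7 → i=2, swap v[2],v[8] → [-14, -13, -9, 1, -3, -6, 4, -5, 5, -7]
(after j=8) v = [-14, -13, -9, 1, -3, -6, 4, -5, 5, -7]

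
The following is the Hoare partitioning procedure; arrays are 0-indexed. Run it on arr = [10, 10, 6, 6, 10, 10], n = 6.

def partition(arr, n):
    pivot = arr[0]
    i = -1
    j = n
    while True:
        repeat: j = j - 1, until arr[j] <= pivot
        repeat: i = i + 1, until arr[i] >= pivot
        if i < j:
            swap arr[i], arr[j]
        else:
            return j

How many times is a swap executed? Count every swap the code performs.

pivot=10
j stops at 5 (10), i stops at 0 (10); swap ⇒ [10, 10, 6, 6, 10, 10]
j stops at 4 (10), i stops at 1 (10); swap ⇒ [10, 10, 6, 6, 10, 10]
j stops at 3, i stops at 4; i≥j ⇒ return 3. arr=[10, 10, 6, 6, 10, 10]

2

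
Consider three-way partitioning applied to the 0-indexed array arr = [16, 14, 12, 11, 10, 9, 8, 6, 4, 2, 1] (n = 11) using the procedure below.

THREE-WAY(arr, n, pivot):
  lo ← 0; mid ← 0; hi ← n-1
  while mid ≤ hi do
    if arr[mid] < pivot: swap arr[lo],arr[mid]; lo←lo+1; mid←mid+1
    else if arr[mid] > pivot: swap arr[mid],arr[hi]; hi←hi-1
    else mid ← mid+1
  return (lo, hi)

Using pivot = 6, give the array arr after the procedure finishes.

lo=0 mid=0 hi=10
16>6: swap(0,10), hi=9 ⇒ [1, 14, 12, 11, 10, 9, 8, 6, 4, 2, 16]
1<6: swap(0,0), lo=1 mid=1 ⇒ [1, 14, 12, 11, 10, 9, 8, 6, 4, 2, 16]
14>6: swap(1,9), hi=8 ⇒ [1, 2, 12, 11, 10, 9, 8, 6, 4, 14, 16]
2<6: swap(1,1), lo=2 mid=2 ⇒ [1, 2, 12, 11, 10, 9, 8, 6, 4, 14, 16]
12>6: swap(2,8), hi=7 ⇒ [1, 2, 4, 11, 10, 9, 8, 6, 12, 14, 16]
4<6: swap(2,2), lo=3 mid=3 ⇒ [1, 2, 4, 11, 10, 9, 8, 6, 12, 14, 16]
11>6: swap(3,7), hi=6 ⇒ [1, 2, 4, 6, 10, 9, 8, 11, 12, 14, 16]
6=6: mid=4
10>6: swap(4,6), hi=5 ⇒ [1, 2, 4, 6, 8, 9, 10, 11, 12, 14, 16]
8>6: swap(4,5), hi=4 ⇒ [1, 2, 4, 6, 9, 8, 10, 11, 12, 14, 16]
9>6: swap(4,4), hi=3 ⇒ [1, 2, 4, 6, 9, 8, 10, 11, 12, 14, 16]
done. lo=3 hi=3; arr=[1, 2, 4, 6, 9, 8, 10, 11, 12, 14, 16]

[1, 2, 4, 6, 9, 8, 10, 11, 12, 14, 16]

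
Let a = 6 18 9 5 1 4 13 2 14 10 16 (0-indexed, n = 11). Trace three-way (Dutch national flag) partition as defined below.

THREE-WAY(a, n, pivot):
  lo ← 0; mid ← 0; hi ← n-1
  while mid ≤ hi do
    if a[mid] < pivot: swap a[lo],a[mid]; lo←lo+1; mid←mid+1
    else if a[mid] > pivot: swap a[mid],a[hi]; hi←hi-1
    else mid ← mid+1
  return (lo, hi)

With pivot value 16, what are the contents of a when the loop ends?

6 9 5 1 4 13 2 14 10 16 18

pivot = 16; lo=0, mid=0, hi=10
a[mid]=6<16: swap a[0],a[0]; lo=1,mid=1 → 6 18 9 5 1 4 13 2 14 10 16
a[mid]=18>16: swap a[1],a[10]; hi=9 → 6 16 9 5 1 4 13 2 14 10 18
a[mid]=16=16: mid=2
a[mid]=9<16: swap a[1],a[2]; lo=2,mid=3 → 6 9 16 5 1 4 13 2 14 10 18
a[mid]=5<16: swap a[2],a[3]; lo=3,mid=4 → 6 9 5 16 1 4 13 2 14 10 18
a[mid]=1<16: swap a[3],a[4]; lo=4,mid=5 → 6 9 5 1 16 4 13 2 14 10 18
a[mid]=4<16: swap a[4],a[5]; lo=5,mid=6 → 6 9 5 1 4 16 13 2 14 10 18
a[mid]=13<16: swap a[5],a[6]; lo=6,mid=7 → 6 9 5 1 4 13 16 2 14 10 18
a[mid]=2<16: swap a[6],a[7]; lo=7,mid=8 → 6 9 5 1 4 13 2 16 14 10 18
a[mid]=14<16: swap a[7],a[8]; lo=8,mid=9 → 6 9 5 1 4 13 2 14 16 10 18
a[mid]=10<16: swap a[8],a[9]; lo=9,mid=10 → 6 9 5 1 4 13 2 14 10 16 18
end: lo=9, hi=9; a = 6 9 5 1 4 13 2 14 10 16 18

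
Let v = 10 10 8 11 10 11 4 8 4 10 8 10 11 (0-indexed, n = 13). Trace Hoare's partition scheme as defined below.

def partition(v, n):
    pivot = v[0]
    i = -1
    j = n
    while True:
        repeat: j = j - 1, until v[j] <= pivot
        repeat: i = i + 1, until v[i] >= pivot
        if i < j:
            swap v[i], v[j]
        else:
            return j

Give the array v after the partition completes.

10 8 8 10 4 8 4 11 10 11 10 10 11

pivot=10
j stops at 11 (10), i stops at 0 (10); swap ⇒ 10 10 8 11 10 11 4 8 4 10 8 10 11
j stops at 10 (8), i stops at 1 (10); swap ⇒ 10 8 8 11 10 11 4 8 4 10 10 10 11
j stops at 9 (10), i stops at 3 (11); swap ⇒ 10 8 8 10 10 11 4 8 4 11 10 10 11
j stops at 8 (4), i stops at 4 (10); swap ⇒ 10 8 8 10 4 11 4 8 10 11 10 10 11
j stops at 7 (8), i stops at 5 (11); swap ⇒ 10 8 8 10 4 8 4 11 10 11 10 10 11
j stops at 6, i stops at 7; i≥j ⇒ return 6. v=10 8 8 10 4 8 4 11 10 11 10 10 11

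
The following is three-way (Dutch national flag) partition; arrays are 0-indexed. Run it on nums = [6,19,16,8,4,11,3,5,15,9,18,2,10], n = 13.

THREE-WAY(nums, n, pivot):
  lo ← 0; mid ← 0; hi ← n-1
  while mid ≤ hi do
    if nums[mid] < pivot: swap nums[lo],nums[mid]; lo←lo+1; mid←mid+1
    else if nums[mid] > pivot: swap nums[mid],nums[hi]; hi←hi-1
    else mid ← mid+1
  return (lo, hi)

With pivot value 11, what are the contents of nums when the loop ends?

lo=0 mid=0 hi=12
6<11: swap(0,0), lo=1 mid=1 ⇒ [6,19,16,8,4,11,3,5,15,9,18,2,10]
19>11: swap(1,12), hi=11 ⇒ [6,10,16,8,4,11,3,5,15,9,18,2,19]
10<11: swap(1,1), lo=2 mid=2 ⇒ [6,10,16,8,4,11,3,5,15,9,18,2,19]
16>11: swap(2,11), hi=10 ⇒ [6,10,2,8,4,11,3,5,15,9,18,16,19]
2<11: swap(2,2), lo=3 mid=3 ⇒ [6,10,2,8,4,11,3,5,15,9,18,16,19]
8<11: swap(3,3), lo=4 mid=4 ⇒ [6,10,2,8,4,11,3,5,15,9,18,16,19]
4<11: swap(4,4), lo=5 mid=5 ⇒ [6,10,2,8,4,11,3,5,15,9,18,16,19]
11=11: mid=6
3<11: swap(5,6), lo=6 mid=7 ⇒ [6,10,2,8,4,3,11,5,15,9,18,16,19]
5<11: swap(6,7), lo=7 mid=8 ⇒ [6,10,2,8,4,3,5,11,15,9,18,16,19]
15>11: swap(8,10), hi=9 ⇒ [6,10,2,8,4,3,5,11,18,9,15,16,19]
18>11: swap(8,9), hi=8 ⇒ [6,10,2,8,4,3,5,11,9,18,15,16,19]
9<11: swap(7,8), lo=8 mid=9 ⇒ [6,10,2,8,4,3,5,9,11,18,15,16,19]
done. lo=8 hi=8; nums=[6,10,2,8,4,3,5,9,11,18,15,16,19]

[6,10,2,8,4,3,5,9,11,18,15,16,19]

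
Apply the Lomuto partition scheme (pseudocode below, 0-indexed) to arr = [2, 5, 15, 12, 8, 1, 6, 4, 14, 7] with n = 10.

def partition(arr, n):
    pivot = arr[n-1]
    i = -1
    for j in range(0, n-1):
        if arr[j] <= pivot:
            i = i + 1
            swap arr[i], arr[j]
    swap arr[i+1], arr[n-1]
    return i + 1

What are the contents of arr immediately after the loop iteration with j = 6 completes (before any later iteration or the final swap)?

[2, 5, 1, 6, 8, 15, 12, 4, 14, 7]

pivot = arr[9] = 7; i = -1
j=0: arr[0]=2 ≤ 7 → i=0, swap arr[0],arr[0] (no change) → [2, 5, 15, 12, 8, 1, 6, 4, 14, 7]
j=1: arr[1]=5 ≤ 7 → i=1, swap arr[1],arr[1] (no change) → [2, 5, 15, 12, 8, 1, 6, 4, 14, 7]
j=2: arr[2]=15 > 7 → no swap
j=3: arr[3]=12 > 7 → no swap
j=4: arr[4]=8 > 7 → no swap
j=5: arr[5]=1 ≤ 7 → i=2, swap arr[2],arr[5] → [2, 5, 1, 12, 8, 15, 6, 4, 14, 7]
j=6: arr[6]=6 ≤ 7 → i=3, swap arr[3],arr[6] → [2, 5, 1, 6, 8, 15, 12, 4, 14, 7]
(after j=6) arr = [2, 5, 1, 6, 8, 15, 12, 4, 14, 7]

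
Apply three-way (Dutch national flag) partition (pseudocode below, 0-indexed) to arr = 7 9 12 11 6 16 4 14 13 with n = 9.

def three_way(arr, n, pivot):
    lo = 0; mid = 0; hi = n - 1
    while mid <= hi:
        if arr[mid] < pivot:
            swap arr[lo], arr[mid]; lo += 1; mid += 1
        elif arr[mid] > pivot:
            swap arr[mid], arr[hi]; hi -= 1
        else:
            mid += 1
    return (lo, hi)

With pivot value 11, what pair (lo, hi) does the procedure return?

(4, 4)

pivot = 11; lo=0, mid=0, hi=8
arr[mid]=7<11: swap arr[0],arr[0]; lo=1,mid=1 → 7 9 12 11 6 16 4 14 13
arr[mid]=9<11: swap arr[1],arr[1]; lo=2,mid=2 → 7 9 12 11 6 16 4 14 13
arr[mid]=12>11: swap arr[2],arr[8]; hi=7 → 7 9 13 11 6 16 4 14 12
arr[mid]=13>11: swap arr[2],arr[7]; hi=6 → 7 9 14 11 6 16 4 13 12
arr[mid]=14>11: swap arr[2],arr[6]; hi=5 → 7 9 4 11 6 16 14 13 12
arr[mid]=4<11: swap arr[2],arr[2]; lo=3,mid=3 → 7 9 4 11 6 16 14 13 12
arr[mid]=11=11: mid=4
arr[mid]=6<11: swap arr[3],arr[4]; lo=4,mid=5 → 7 9 4 6 11 16 14 13 12
arr[mid]=16>11: swap arr[5],arr[5]; hi=4 → 7 9 4 6 11 16 14 13 12
end: lo=4, hi=4; arr = 7 9 4 6 11 16 14 13 12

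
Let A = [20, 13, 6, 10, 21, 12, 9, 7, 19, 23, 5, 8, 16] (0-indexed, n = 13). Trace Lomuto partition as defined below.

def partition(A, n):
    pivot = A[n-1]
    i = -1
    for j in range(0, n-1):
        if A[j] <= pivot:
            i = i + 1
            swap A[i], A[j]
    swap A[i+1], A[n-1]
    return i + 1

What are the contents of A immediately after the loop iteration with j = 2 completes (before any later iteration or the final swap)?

[13, 6, 20, 10, 21, 12, 9, 7, 19, 23, 5, 8, 16]

pivot=16, i=-1
j=0: 20>16, skip
j=1: 13≤16, i=0, swap(0,1) ⇒ [13, 20, 6, 10, 21, 12, 9, 7, 19, 23, 5, 8, 16]
j=2: 6≤16, i=1, swap(1,2) ⇒ [13, 6, 20, 10, 21, 12, 9, 7, 19, 23, 5, 8, 16]
(after j=2) A = [13, 6, 20, 10, 21, 12, 9, 7, 19, 23, 5, 8, 16]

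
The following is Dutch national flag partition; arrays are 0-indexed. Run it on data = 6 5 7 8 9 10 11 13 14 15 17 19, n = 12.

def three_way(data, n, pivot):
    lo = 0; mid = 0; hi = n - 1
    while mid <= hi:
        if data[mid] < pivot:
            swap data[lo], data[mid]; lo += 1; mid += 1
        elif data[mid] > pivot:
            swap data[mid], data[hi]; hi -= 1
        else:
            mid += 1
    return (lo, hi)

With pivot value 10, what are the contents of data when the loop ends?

6 5 7 8 9 10 13 14 15 17 19 11

pivot = 10; lo=0, mid=0, hi=11
data[mid]=6<10: swap data[0],data[0]; lo=1,mid=1 → 6 5 7 8 9 10 11 13 14 15 17 19
data[mid]=5<10: swap data[1],data[1]; lo=2,mid=2 → 6 5 7 8 9 10 11 13 14 15 17 19
data[mid]=7<10: swap data[2],data[2]; lo=3,mid=3 → 6 5 7 8 9 10 11 13 14 15 17 19
data[mid]=8<10: swap data[3],data[3]; lo=4,mid=4 → 6 5 7 8 9 10 11 13 14 15 17 19
data[mid]=9<10: swap data[4],data[4]; lo=5,mid=5 → 6 5 7 8 9 10 11 13 14 15 17 19
data[mid]=10=10: mid=6
data[mid]=11>10: swap data[6],data[11]; hi=10 → 6 5 7 8 9 10 19 13 14 15 17 11
data[mid]=19>10: swap data[6],data[10]; hi=9 → 6 5 7 8 9 10 17 13 14 15 19 11
data[mid]=17>10: swap data[6],data[9]; hi=8 → 6 5 7 8 9 10 15 13 14 17 19 11
data[mid]=15>10: swap data[6],data[8]; hi=7 → 6 5 7 8 9 10 14 13 15 17 19 11
data[mid]=14>10: swap data[6],data[7]; hi=6 → 6 5 7 8 9 10 13 14 15 17 19 11
data[mid]=13>10: swap data[6],data[6]; hi=5 → 6 5 7 8 9 10 13 14 15 17 19 11
end: lo=5, hi=5; data = 6 5 7 8 9 10 13 14 15 17 19 11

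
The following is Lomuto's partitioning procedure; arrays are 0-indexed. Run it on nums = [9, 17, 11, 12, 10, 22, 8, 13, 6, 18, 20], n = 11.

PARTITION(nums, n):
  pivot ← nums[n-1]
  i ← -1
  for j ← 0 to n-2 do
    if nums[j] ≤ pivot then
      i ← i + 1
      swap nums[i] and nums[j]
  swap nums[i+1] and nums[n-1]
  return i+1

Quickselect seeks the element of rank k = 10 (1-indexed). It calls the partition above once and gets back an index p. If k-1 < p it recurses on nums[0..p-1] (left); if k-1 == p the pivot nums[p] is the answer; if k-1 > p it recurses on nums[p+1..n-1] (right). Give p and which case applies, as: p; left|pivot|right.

9; pivot

pivot=20, i=-1
j=0: 9≤20, i=0, swap(0,0) ⇒ [9, 17, 11, 12, 10, 22, 8, 13, 6, 18, 20]
j=1: 17≤20, i=1, swap(1,1) ⇒ [9, 17, 11, 12, 10, 22, 8, 13, 6, 18, 20]
j=2: 11≤20, i=2, swap(2,2) ⇒ [9, 17, 11, 12, 10, 22, 8, 13, 6, 18, 20]
j=3: 12≤20, i=3, swap(3,3) ⇒ [9, 17, 11, 12, 10, 22, 8, 13, 6, 18, 20]
j=4: 10≤20, i=4, swap(4,4) ⇒ [9, 17, 11, 12, 10, 22, 8, 13, 6, 18, 20]
j=5: 22>20, skip
j=6: 8≤20, i=5, swap(5,6) ⇒ [9, 17, 11, 12, 10, 8, 22, 13, 6, 18, 20]
j=7: 13≤20, i=6, swap(6,7) ⇒ [9, 17, 11, 12, 10, 8, 13, 22, 6, 18, 20]
j=8: 6≤20, i=7, swap(7,8) ⇒ [9, 17, 11, 12, 10, 8, 13, 6, 22, 18, 20]
j=9: 18≤20, i=8, swap(8,9) ⇒ [9, 17, 11, 12, 10, 8, 13, 6, 18, 22, 20]
swap(9,10) ⇒ [9, 17, 11, 12, 10, 8, 13, 6, 18, 20, 22]; return 9
p = 9; k-1 = 9 == 9 ⇒ pivot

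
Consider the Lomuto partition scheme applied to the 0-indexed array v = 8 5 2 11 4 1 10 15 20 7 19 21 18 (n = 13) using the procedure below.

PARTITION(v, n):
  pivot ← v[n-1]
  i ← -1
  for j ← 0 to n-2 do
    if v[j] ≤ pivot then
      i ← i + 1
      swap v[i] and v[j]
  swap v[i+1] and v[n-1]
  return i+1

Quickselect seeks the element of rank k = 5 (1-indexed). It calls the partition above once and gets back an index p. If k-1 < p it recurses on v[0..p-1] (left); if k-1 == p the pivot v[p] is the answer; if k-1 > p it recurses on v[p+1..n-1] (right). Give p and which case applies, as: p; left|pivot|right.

9; left

pivot = v[12] = 18; i = -1
j=0: v[0]=8 ≤ 18 → i=0, swap v[0],v[0] (no change) → 8 5 2 11 4 1 10 15 20 7 19 21 18
j=1: v[1]=5 ≤ 18 → i=1, swap v[1],v[1] (no change) → 8 5 2 11 4 1 10 15 20 7 19 21 18
j=2: v[2]=2 ≤ 18 → i=2, swap v[2],v[2] (no change) → 8 5 2 11 4 1 10 15 20 7 19 21 18
j=3: v[3]=11 ≤ 18 → i=3, swap v[3],v[3] (no change) → 8 5 2 11 4 1 10 15 20 7 19 21 18
j=4: v[4]=4 ≤ 18 → i=4, swap v[4],v[4] (no change) → 8 5 2 11 4 1 10 15 20 7 19 21 18
j=5: v[5]=1 ≤ 18 → i=5, swap v[5],v[5] (no change) → 8 5 2 11 4 1 10 15 20 7 19 21 18
j=6: v[6]=10 ≤ 18 → i=6, swap v[6],v[6] (no change) → 8 5 2 11 4 1 10 15 20 7 19 21 18
j=7: v[7]=15 ≤ 18 → i=7, swap v[7],v[7] (no change) → 8 5 2 11 4 1 10 15 20 7 19 21 18
j=8: v[8]=20 > 18 → no swap
j=9: v[9]=7 ≤ 18 → i=8, swap v[8],v[9] → 8 5 2 11 4 1 10 15 7 20 19 21 18
j=10: v[10]=19 > 18 → no swap
j=11: v[11]=21 > 18 → no swap
final swap v[9],v[12] → 8 5 2 11 4 1 10 15 7 18 19 21 20; return 9
p = 9; k-1 = 4 < 9 ⇒ left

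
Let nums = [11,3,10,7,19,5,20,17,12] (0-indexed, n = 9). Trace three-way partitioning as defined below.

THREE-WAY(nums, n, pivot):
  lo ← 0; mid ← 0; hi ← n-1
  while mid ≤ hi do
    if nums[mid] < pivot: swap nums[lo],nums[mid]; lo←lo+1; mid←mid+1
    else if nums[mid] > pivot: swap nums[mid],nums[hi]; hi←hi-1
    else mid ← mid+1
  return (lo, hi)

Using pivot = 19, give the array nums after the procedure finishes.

[11,3,10,7,5,12,17,19,20]

pivot = 19; lo=0, mid=0, hi=8
nums[mid]=11<19: swap nums[0],nums[0]; lo=1,mid=1 → [11,3,10,7,19,5,20,17,12]
nums[mid]=3<19: swap nums[1],nums[1]; lo=2,mid=2 → [11,3,10,7,19,5,20,17,12]
nums[mid]=10<19: swap nums[2],nums[2]; lo=3,mid=3 → [11,3,10,7,19,5,20,17,12]
nums[mid]=7<19: swap nums[3],nums[3]; lo=4,mid=4 → [11,3,10,7,19,5,20,17,12]
nums[mid]=19=19: mid=5
nums[mid]=5<19: swap nums[4],nums[5]; lo=5,mid=6 → [11,3,10,7,5,19,20,17,12]
nums[mid]=20>19: swap nums[6],nums[8]; hi=7 → [11,3,10,7,5,19,12,17,20]
nums[mid]=12<19: swap nums[5],nums[6]; lo=6,mid=7 → [11,3,10,7,5,12,19,17,20]
nums[mid]=17<19: swap nums[6],nums[7]; lo=7,mid=8 → [11,3,10,7,5,12,17,19,20]
end: lo=7, hi=7; nums = [11,3,10,7,5,12,17,19,20]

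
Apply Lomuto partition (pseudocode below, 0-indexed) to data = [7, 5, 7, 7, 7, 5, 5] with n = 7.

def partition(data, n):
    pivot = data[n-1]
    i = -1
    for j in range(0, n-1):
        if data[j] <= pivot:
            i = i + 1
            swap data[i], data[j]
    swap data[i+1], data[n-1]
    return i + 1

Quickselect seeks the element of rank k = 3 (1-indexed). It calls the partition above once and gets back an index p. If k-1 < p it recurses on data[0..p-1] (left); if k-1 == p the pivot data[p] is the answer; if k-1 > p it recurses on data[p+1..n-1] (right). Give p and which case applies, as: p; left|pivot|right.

pivot=5, i=-1
j=0: 7>5, skip
j=1: 5≤5, i=0, swap(0,1) ⇒ [5, 7, 7, 7, 7, 5, 5]
j=2: 7>5, skip
j=3: 7>5, skip
j=4: 7>5, skip
j=5: 5≤5, i=1, swap(1,5) ⇒ [5, 5, 7, 7, 7, 7, 5]
swap(2,6) ⇒ [5, 5, 5, 7, 7, 7, 7]; return 2
p = 2; k-1 = 2 == 2 ⇒ pivot

2; pivot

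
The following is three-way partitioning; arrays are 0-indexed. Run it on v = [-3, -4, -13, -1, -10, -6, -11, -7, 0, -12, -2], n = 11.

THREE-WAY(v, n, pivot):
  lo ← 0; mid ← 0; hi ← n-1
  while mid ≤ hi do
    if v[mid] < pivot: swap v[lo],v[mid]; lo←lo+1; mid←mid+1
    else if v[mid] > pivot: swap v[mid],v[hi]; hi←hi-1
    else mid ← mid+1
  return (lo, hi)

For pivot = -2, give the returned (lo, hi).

lo=0 mid=0 hi=10
-3<-2: swap(0,0), lo=1 mid=1 ⇒ [-3, -4, -13, -1, -10, -6, -11, -7, 0, -12, -2]
-4<-2: swap(1,1), lo=2 mid=2 ⇒ [-3, -4, -13, -1, -10, -6, -11, -7, 0, -12, -2]
-13<-2: swap(2,2), lo=3 mid=3 ⇒ [-3, -4, -13, -1, -10, -6, -11, -7, 0, -12, -2]
-1>-2: swap(3,10), hi=9 ⇒ [-3, -4, -13, -2, -10, -6, -11, -7, 0, -12, -1]
-2=-2: mid=4
-10<-2: swap(3,4), lo=4 mid=5 ⇒ [-3, -4, -13, -10, -2, -6, -11, -7, 0, -12, -1]
-6<-2: swap(4,5), lo=5 mid=6 ⇒ [-3, -4, -13, -10, -6, -2, -11, -7, 0, -12, -1]
-11<-2: swap(5,6), lo=6 mid=7 ⇒ [-3, -4, -13, -10, -6, -11, -2, -7, 0, -12, -1]
-7<-2: swap(6,7), lo=7 mid=8 ⇒ [-3, -4, -13, -10, -6, -11, -7, -2, 0, -12, -1]
0>-2: swap(8,9), hi=8 ⇒ [-3, -4, -13, -10, -6, -11, -7, -2, -12, 0, -1]
-12<-2: swap(7,8), lo=8 mid=9 ⇒ [-3, -4, -13, -10, -6, -11, -7, -12, -2, 0, -1]
done. lo=8 hi=8; v=[-3, -4, -13, -10, -6, -11, -7, -12, -2, 0, -1]

(8, 8)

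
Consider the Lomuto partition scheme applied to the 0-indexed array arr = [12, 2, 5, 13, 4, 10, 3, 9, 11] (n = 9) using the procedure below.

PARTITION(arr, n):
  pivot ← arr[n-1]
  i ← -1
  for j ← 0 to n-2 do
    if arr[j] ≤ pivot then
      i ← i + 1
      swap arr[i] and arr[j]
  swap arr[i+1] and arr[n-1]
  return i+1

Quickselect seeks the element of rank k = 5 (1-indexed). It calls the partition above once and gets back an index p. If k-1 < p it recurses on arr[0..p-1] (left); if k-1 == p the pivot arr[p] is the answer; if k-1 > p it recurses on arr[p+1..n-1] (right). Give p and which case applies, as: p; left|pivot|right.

pivot=11, i=-1
j=0: 12>11, skip
j=1: 2≤11, i=0, swap(0,1) ⇒ [2, 12, 5, 13, 4, 10, 3, 9, 11]
j=2: 5≤11, i=1, swap(1,2) ⇒ [2, 5, 12, 13, 4, 10, 3, 9, 11]
j=3: 13>11, skip
j=4: 4≤11, i=2, swap(2,4) ⇒ [2, 5, 4, 13, 12, 10, 3, 9, 11]
j=5: 10≤11, i=3, swap(3,5) ⇒ [2, 5, 4, 10, 12, 13, 3, 9, 11]
j=6: 3≤11, i=4, swap(4,6) ⇒ [2, 5, 4, 10, 3, 13, 12, 9, 11]
j=7: 9≤11, i=5, swap(5,7) ⇒ [2, 5, 4, 10, 3, 9, 12, 13, 11]
swap(6,8) ⇒ [2, 5, 4, 10, 3, 9, 11, 13, 12]; return 6
p = 6; k-1 = 4 < 6 ⇒ left

6; left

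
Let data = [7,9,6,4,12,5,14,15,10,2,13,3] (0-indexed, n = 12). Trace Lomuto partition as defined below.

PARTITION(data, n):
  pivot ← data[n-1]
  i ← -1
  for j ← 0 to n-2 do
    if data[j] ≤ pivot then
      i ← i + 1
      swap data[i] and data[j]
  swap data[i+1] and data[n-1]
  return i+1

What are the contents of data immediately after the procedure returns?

pivot = data[11] = 3; i = -1
j=0: data[0]=7 > 3 → no swap
j=1: data[1]=9 > 3 → no swap
j=2: data[2]=6 > 3 → no swap
j=3: data[3]=4 > 3 → no swap
j=4: data[4]=12 > 3 → no swap
j=5: data[5]=5 > 3 → no swap
j=6: data[6]=14 > 3 → no swap
j=7: data[7]=15 > 3 → no swap
j=8: data[8]=10 > 3 → no swap
j=9: data[9]=2 ≤ 3 → i=0, swap data[0],data[9] → [2,9,6,4,12,5,14,15,10,7,13,3]
j=10: data[10]=13 > 3 → no swap
final swap data[1],data[11] → [2,3,6,4,12,5,14,15,10,7,13,9]; return 1

[2,3,6,4,12,5,14,15,10,7,13,9]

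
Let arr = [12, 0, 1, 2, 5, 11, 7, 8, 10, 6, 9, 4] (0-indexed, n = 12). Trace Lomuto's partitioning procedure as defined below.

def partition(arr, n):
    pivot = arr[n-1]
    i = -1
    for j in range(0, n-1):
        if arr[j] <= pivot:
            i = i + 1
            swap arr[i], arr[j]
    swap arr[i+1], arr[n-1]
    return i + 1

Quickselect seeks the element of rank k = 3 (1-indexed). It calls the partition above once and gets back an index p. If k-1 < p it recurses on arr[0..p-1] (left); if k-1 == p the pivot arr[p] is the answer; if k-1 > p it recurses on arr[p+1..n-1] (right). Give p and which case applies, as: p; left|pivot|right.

pivot = arr[11] = 4; i = -1
j=0: arr[0]=12 > 4 → no swap
j=1: arr[1]=0 ≤ 4 → i=0, swap arr[0],arr[1] → [0, 12, 1, 2, 5, 11, 7, 8, 10, 6, 9, 4]
j=2: arr[2]=1 ≤ 4 → i=1, swap arr[1],arr[2] → [0, 1, 12, 2, 5, 11, 7, 8, 10, 6, 9, 4]
j=3: arr[3]=2 ≤ 4 → i=2, swap arr[2],arr[3] → [0, 1, 2, 12, 5, 11, 7, 8, 10, 6, 9, 4]
j=4: arr[4]=5 > 4 → no swap
j=5: arr[5]=11 > 4 → no swap
j=6: arr[6]=7 > 4 → no swap
j=7: arr[7]=8 > 4 → no swap
j=8: arr[8]=10 > 4 → no swap
j=9: arr[9]=6 > 4 → no swap
j=10: arr[10]=9 > 4 → no swap
final swap arr[3],arr[11] → [0, 1, 2, 4, 5, 11, 7, 8, 10, 6, 9, 12]; return 3
p = 3; k-1 = 2 < 3 ⇒ left

3; left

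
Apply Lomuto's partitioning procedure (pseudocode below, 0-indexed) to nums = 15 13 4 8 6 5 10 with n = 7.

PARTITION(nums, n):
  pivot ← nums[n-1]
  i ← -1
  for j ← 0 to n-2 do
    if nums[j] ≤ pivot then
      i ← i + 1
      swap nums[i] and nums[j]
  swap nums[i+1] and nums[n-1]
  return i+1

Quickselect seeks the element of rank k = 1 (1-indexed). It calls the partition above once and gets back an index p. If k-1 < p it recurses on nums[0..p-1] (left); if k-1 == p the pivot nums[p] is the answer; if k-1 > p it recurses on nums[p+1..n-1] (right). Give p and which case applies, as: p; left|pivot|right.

4; left

pivot = nums[6] = 10; i = -1
j=0: nums[0]=15 > 10 → no swap
j=1: nums[1]=13 > 10 → no swap
j=2: nums[2]=4 ≤ 10 → i=0, swap nums[0],nums[2] → 4 13 15 8 6 5 10
j=3: nums[3]=8 ≤ 10 → i=1, swap nums[1],nums[3] → 4 8 15 13 6 5 10
j=4: nums[4]=6 ≤ 10 → i=2, swap nums[2],nums[4] → 4 8 6 13 15 5 10
j=5: nums[5]=5 ≤ 10 → i=3, swap nums[3],nums[5] → 4 8 6 5 15 13 10
final swap nums[4],nums[6] → 4 8 6 5 10 13 15; return 4
p = 4; k-1 = 0 < 4 ⇒ left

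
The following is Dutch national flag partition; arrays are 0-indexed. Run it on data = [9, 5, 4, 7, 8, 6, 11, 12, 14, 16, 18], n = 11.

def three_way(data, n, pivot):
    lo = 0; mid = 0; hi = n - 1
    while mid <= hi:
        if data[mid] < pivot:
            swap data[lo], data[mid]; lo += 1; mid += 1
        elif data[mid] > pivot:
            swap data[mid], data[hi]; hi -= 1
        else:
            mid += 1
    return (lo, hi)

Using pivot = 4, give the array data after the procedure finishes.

[4, 5, 7, 8, 6, 11, 12, 14, 16, 18, 9]

lo=0 mid=0 hi=10
9>4: swap(0,10), hi=9 ⇒ [18, 5, 4, 7, 8, 6, 11, 12, 14, 16, 9]
18>4: swap(0,9), hi=8 ⇒ [16, 5, 4, 7, 8, 6, 11, 12, 14, 18, 9]
16>4: swap(0,8), hi=7 ⇒ [14, 5, 4, 7, 8, 6, 11, 12, 16, 18, 9]
14>4: swap(0,7), hi=6 ⇒ [12, 5, 4, 7, 8, 6, 11, 14, 16, 18, 9]
12>4: swap(0,6), hi=5 ⇒ [11, 5, 4, 7, 8, 6, 12, 14, 16, 18, 9]
11>4: swap(0,5), hi=4 ⇒ [6, 5, 4, 7, 8, 11, 12, 14, 16, 18, 9]
6>4: swap(0,4), hi=3 ⇒ [8, 5, 4, 7, 6, 11, 12, 14, 16, 18, 9]
8>4: swap(0,3), hi=2 ⇒ [7, 5, 4, 8, 6, 11, 12, 14, 16, 18, 9]
7>4: swap(0,2), hi=1 ⇒ [4, 5, 7, 8, 6, 11, 12, 14, 16, 18, 9]
4=4: mid=1
5>4: swap(1,1), hi=0 ⇒ [4, 5, 7, 8, 6, 11, 12, 14, 16, 18, 9]
done. lo=0 hi=0; data=[4, 5, 7, 8, 6, 11, 12, 14, 16, 18, 9]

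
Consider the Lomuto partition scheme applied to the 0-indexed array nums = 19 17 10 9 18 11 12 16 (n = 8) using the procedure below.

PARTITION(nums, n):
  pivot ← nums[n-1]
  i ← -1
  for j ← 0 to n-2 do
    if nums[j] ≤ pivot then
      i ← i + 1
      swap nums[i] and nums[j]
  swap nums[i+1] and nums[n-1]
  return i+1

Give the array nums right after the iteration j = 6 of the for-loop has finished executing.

pivot = nums[7] = 16; i = -1
j=0: nums[0]=19 > 16 → no swap
j=1: nums[1]=17 > 16 → no swap
j=2: nums[2]=10 ≤ 16 → i=0, swap nums[0],nums[2] → 10 17 19 9 18 11 12 16
j=3: nums[3]=9 ≤ 16 → i=1, swap nums[1],nums[3] → 10 9 19 17 18 11 12 16
j=4: nums[4]=18 > 16 → no swap
j=5: nums[5]=11 ≤ 16 → i=2, swap nums[2],nums[5] → 10 9 11 17 18 19 12 16
j=6: nums[6]=12 ≤ 16 → i=3, swap nums[3],nums[6] → 10 9 11 12 18 19 17 16
(after j=6) nums = 10 9 11 12 18 19 17 16

10 9 11 12 18 19 17 16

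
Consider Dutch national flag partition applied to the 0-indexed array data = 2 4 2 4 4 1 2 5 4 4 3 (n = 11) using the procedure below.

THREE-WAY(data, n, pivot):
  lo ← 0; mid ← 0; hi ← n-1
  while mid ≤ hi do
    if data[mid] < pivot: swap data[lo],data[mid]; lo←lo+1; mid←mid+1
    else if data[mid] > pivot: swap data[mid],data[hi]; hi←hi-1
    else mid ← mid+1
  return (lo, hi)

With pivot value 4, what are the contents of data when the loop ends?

pivot = 4; lo=0, mid=0, hi=10
data[mid]=2<4: swap data[0],data[0]; lo=1,mid=1 → 2 4 2 4 4 1 2 5 4 4 3
data[mid]=4=4: mid=2
data[mid]=2<4: swap data[1],data[2]; lo=2,mid=3 → 2 2 4 4 4 1 2 5 4 4 3
data[mid]=4=4: mid=4
data[mid]=4=4: mid=5
data[mid]=1<4: swap data[2],data[5]; lo=3,mid=6 → 2 2 1 4 4 4 2 5 4 4 3
data[mid]=2<4: swap data[3],data[6]; lo=4,mid=7 → 2 2 1 2 4 4 4 5 4 4 3
data[mid]=5>4: swap data[7],data[10]; hi=9 → 2 2 1 2 4 4 4 3 4 4 5
data[mid]=3<4: swap data[4],data[7]; lo=5,mid=8 → 2 2 1 2 3 4 4 4 4 4 5
data[mid]=4=4: mid=9
data[mid]=4=4: mid=10
end: lo=5, hi=9; data = 2 2 1 2 3 4 4 4 4 4 5

2 2 1 2 3 4 4 4 4 4 5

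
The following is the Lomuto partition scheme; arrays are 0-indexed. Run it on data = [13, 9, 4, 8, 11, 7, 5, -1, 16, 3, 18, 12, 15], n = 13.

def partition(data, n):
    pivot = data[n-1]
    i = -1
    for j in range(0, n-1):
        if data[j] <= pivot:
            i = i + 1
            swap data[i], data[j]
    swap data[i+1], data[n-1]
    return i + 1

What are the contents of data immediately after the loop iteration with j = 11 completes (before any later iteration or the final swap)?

[13, 9, 4, 8, 11, 7, 5, -1, 3, 12, 18, 16, 15]

pivot=15, i=-1
j=0: 13≤15, i=0, swap(0,0) ⇒ [13, 9, 4, 8, 11, 7, 5, -1, 16, 3, 18, 12, 15]
j=1: 9≤15, i=1, swap(1,1) ⇒ [13, 9, 4, 8, 11, 7, 5, -1, 16, 3, 18, 12, 15]
j=2: 4≤15, i=2, swap(2,2) ⇒ [13, 9, 4, 8, 11, 7, 5, -1, 16, 3, 18, 12, 15]
j=3: 8≤15, i=3, swap(3,3) ⇒ [13, 9, 4, 8, 11, 7, 5, -1, 16, 3, 18, 12, 15]
j=4: 11≤15, i=4, swap(4,4) ⇒ [13, 9, 4, 8, 11, 7, 5, -1, 16, 3, 18, 12, 15]
j=5: 7≤15, i=5, swap(5,5) ⇒ [13, 9, 4, 8, 11, 7, 5, -1, 16, 3, 18, 12, 15]
j=6: 5≤15, i=6, swap(6,6) ⇒ [13, 9, 4, 8, 11, 7, 5, -1, 16, 3, 18, 12, 15]
j=7: -1≤15, i=7, swap(7,7) ⇒ [13, 9, 4, 8, 11, 7, 5, -1, 16, 3, 18, 12, 15]
j=8: 16>15, skip
j=9: 3≤15, i=8, swap(8,9) ⇒ [13, 9, 4, 8, 11, 7, 5, -1, 3, 16, 18, 12, 15]
j=10: 18>15, skip
j=11: 12≤15, i=9, swap(9,11) ⇒ [13, 9, 4, 8, 11, 7, 5, -1, 3, 12, 18, 16, 15]
(after j=11) data = [13, 9, 4, 8, 11, 7, 5, -1, 3, 12, 18, 16, 15]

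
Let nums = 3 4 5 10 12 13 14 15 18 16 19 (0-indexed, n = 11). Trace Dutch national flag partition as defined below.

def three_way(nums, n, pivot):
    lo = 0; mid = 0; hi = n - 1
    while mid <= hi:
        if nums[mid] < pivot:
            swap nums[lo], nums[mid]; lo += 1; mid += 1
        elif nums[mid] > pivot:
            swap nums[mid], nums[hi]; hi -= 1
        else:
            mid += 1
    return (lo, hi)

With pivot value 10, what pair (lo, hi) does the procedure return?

pivot = 10; lo=0, mid=0, hi=10
nums[mid]=3<10: swap nums[0],nums[0]; lo=1,mid=1 → 3 4 5 10 12 13 14 15 18 16 19
nums[mid]=4<10: swap nums[1],nums[1]; lo=2,mid=2 → 3 4 5 10 12 13 14 15 18 16 19
nums[mid]=5<10: swap nums[2],nums[2]; lo=3,mid=3 → 3 4 5 10 12 13 14 15 18 16 19
nums[mid]=10=10: mid=4
nums[mid]=12>10: swap nums[4],nums[10]; hi=9 → 3 4 5 10 19 13 14 15 18 16 12
nums[mid]=19>10: swap nums[4],nums[9]; hi=8 → 3 4 5 10 16 13 14 15 18 19 12
nums[mid]=16>10: swap nums[4],nums[8]; hi=7 → 3 4 5 10 18 13 14 15 16 19 12
nums[mid]=18>10: swap nums[4],nums[7]; hi=6 → 3 4 5 10 15 13 14 18 16 19 12
nums[mid]=15>10: swap nums[4],nums[6]; hi=5 → 3 4 5 10 14 13 15 18 16 19 12
nums[mid]=14>10: swap nums[4],nums[5]; hi=4 → 3 4 5 10 13 14 15 18 16 19 12
nums[mid]=13>10: swap nums[4],nums[4]; hi=3 → 3 4 5 10 13 14 15 18 16 19 12
end: lo=3, hi=3; nums = 3 4 5 10 13 14 15 18 16 19 12

(3, 3)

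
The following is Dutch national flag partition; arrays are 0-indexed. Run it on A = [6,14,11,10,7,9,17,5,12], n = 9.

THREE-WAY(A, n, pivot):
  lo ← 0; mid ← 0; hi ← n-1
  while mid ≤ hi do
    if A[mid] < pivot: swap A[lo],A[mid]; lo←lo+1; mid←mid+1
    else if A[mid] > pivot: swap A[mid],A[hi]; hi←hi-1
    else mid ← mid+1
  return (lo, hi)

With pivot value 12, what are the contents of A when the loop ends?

[6,11,10,7,9,5,12,17,14]

lo=0 mid=0 hi=8
6<12: swap(0,0), lo=1 mid=1 ⇒ [6,14,11,10,7,9,17,5,12]
14>12: swap(1,8), hi=7 ⇒ [6,12,11,10,7,9,17,5,14]
12=12: mid=2
11<12: swap(1,2), lo=2 mid=3 ⇒ [6,11,12,10,7,9,17,5,14]
10<12: swap(2,3), lo=3 mid=4 ⇒ [6,11,10,12,7,9,17,5,14]
7<12: swap(3,4), lo=4 mid=5 ⇒ [6,11,10,7,12,9,17,5,14]
9<12: swap(4,5), lo=5 mid=6 ⇒ [6,11,10,7,9,12,17,5,14]
17>12: swap(6,7), hi=6 ⇒ [6,11,10,7,9,12,5,17,14]
5<12: swap(5,6), lo=6 mid=7 ⇒ [6,11,10,7,9,5,12,17,14]
done. lo=6 hi=6; A=[6,11,10,7,9,5,12,17,14]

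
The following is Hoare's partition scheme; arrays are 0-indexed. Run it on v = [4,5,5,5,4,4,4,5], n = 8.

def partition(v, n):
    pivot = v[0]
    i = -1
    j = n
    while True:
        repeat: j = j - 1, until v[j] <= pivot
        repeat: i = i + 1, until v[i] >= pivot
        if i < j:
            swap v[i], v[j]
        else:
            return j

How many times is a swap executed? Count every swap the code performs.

3

pivot = v[0] = 4; i = -1, j = 8
j→6 (v[6]=4≤4), i→0 (v[0]=4≥4); i<j, swap → [4,5,5,5,4,4,4,5]
j→5 (v[5]=4≤4), i→1 (v[1]=5≥4); i<j, swap → [4,4,5,5,4,5,4,5]
j→4 (v[4]=4≤4), i→2 (v[2]=5≥4); i<j, swap → [4,4,4,5,5,5,4,5]
j→2, i→3; i≥j, return j=2. v = [4,4,4,5,5,5,4,5]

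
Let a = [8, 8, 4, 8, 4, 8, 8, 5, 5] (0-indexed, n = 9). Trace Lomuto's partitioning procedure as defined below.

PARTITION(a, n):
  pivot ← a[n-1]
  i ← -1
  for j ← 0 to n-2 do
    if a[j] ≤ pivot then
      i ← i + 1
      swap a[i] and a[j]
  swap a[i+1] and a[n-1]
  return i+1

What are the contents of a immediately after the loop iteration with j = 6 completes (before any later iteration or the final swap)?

pivot=5, i=-1
j=0: 8>5, skip
j=1: 8>5, skip
j=2: 4≤5, i=0, swap(0,2) ⇒ [4, 8, 8, 8, 4, 8, 8, 5, 5]
j=3: 8>5, skip
j=4: 4≤5, i=1, swap(1,4) ⇒ [4, 4, 8, 8, 8, 8, 8, 5, 5]
j=5: 8>5, skip
j=6: 8>5, skip
(after j=6) a = [4, 4, 8, 8, 8, 8, 8, 5, 5]

[4, 4, 8, 8, 8, 8, 8, 5, 5]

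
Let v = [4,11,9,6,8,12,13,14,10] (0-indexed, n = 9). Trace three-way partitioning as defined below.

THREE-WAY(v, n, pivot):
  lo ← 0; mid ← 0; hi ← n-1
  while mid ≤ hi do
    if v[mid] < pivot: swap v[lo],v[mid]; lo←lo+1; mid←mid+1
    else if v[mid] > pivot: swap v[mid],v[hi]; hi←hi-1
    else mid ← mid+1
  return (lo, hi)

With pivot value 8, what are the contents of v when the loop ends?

[4,6,8,9,12,13,14,10,11]

lo=0 mid=0 hi=8
4<8: swap(0,0), lo=1 mid=1 ⇒ [4,11,9,6,8,12,13,14,10]
11>8: swap(1,8), hi=7 ⇒ [4,10,9,6,8,12,13,14,11]
10>8: swap(1,7), hi=6 ⇒ [4,14,9,6,8,12,13,10,11]
14>8: swap(1,6), hi=5 ⇒ [4,13,9,6,8,12,14,10,11]
13>8: swap(1,5), hi=4 ⇒ [4,12,9,6,8,13,14,10,11]
12>8: swap(1,4), hi=3 ⇒ [4,8,9,6,12,13,14,10,11]
8=8: mid=2
9>8: swap(2,3), hi=2 ⇒ [4,8,6,9,12,13,14,10,11]
6<8: swap(1,2), lo=2 mid=3 ⇒ [4,6,8,9,12,13,14,10,11]
done. lo=2 hi=2; v=[4,6,8,9,12,13,14,10,11]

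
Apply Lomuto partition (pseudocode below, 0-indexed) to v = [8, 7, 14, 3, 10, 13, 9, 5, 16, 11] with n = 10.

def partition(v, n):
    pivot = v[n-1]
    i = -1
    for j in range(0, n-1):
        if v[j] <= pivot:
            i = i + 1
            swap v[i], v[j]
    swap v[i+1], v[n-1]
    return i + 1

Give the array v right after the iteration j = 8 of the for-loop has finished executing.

[8, 7, 3, 10, 9, 5, 14, 13, 16, 11]

pivot = v[9] = 11; i = -1
j=0: v[0]=8 ≤ 11 → i=0, swap v[0],v[0] (no change) → [8, 7, 14, 3, 10, 13, 9, 5, 16, 11]
j=1: v[1]=7 ≤ 11 → i=1, swap v[1],v[1] (no change) → [8, 7, 14, 3, 10, 13, 9, 5, 16, 11]
j=2: v[2]=14 > 11 → no swap
j=3: v[3]=3 ≤ 11 → i=2, swap v[2],v[3] → [8, 7, 3, 14, 10, 13, 9, 5, 16, 11]
j=4: v[4]=10 ≤ 11 → i=3, swap v[3],v[4] → [8, 7, 3, 10, 14, 13, 9, 5, 16, 11]
j=5: v[5]=13 > 11 → no swap
j=6: v[6]=9 ≤ 11 → i=4, swap v[4],v[6] → [8, 7, 3, 10, 9, 13, 14, 5, 16, 11]
j=7: v[7]=5 ≤ 11 → i=5, swap v[5],v[7] → [8, 7, 3, 10, 9, 5, 14, 13, 16, 11]
j=8: v[8]=16 > 11 → no swap
(after j=8) v = [8, 7, 3, 10, 9, 5, 14, 13, 16, 11]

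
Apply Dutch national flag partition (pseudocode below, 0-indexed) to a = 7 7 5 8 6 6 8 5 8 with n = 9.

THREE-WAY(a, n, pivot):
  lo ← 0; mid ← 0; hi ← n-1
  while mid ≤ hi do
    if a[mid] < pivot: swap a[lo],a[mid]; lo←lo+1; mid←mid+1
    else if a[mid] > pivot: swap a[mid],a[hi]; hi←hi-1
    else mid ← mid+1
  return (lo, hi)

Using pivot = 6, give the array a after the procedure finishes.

5 5 6 6 8 8 7 8 7

pivot = 6; lo=0, mid=0, hi=8
a[mid]=7>6: swap a[0],a[8]; hi=7 → 8 7 5 8 6 6 8 5 7
a[mid]=8>6: swap a[0],a[7]; hi=6 → 5 7 5 8 6 6 8 8 7
a[mid]=5<6: swap a[0],a[0]; lo=1,mid=1 → 5 7 5 8 6 6 8 8 7
a[mid]=7>6: swap a[1],a[6]; hi=5 → 5 8 5 8 6 6 7 8 7
a[mid]=8>6: swap a[1],a[5]; hi=4 → 5 6 5 8 6 8 7 8 7
a[mid]=6=6: mid=2
a[mid]=5<6: swap a[1],a[2]; lo=2,mid=3 → 5 5 6 8 6 8 7 8 7
a[mid]=8>6: swap a[3],a[4]; hi=3 → 5 5 6 6 8 8 7 8 7
a[mid]=6=6: mid=4
end: lo=2, hi=3; a = 5 5 6 6 8 8 7 8 7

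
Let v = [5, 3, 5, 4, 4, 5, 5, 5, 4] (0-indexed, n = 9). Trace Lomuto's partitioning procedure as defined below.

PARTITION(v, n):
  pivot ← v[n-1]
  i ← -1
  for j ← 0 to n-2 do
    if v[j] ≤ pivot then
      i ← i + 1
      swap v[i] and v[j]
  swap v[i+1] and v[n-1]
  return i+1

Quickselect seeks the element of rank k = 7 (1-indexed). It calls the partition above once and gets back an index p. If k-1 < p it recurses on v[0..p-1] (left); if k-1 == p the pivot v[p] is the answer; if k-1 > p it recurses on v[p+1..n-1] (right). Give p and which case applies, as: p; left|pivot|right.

3; right

pivot=4, i=-1
j=0: 5>4, skip
j=1: 3≤4, i=0, swap(0,1) ⇒ [3, 5, 5, 4, 4, 5, 5, 5, 4]
j=2: 5>4, skip
j=3: 4≤4, i=1, swap(1,3) ⇒ [3, 4, 5, 5, 4, 5, 5, 5, 4]
j=4: 4≤4, i=2, swap(2,4) ⇒ [3, 4, 4, 5, 5, 5, 5, 5, 4]
j=5: 5>4, skip
j=6: 5>4, skip
j=7: 5>4, skip
swap(3,8) ⇒ [3, 4, 4, 4, 5, 5, 5, 5, 5]; return 3
p = 3; k-1 = 6 > 3 ⇒ right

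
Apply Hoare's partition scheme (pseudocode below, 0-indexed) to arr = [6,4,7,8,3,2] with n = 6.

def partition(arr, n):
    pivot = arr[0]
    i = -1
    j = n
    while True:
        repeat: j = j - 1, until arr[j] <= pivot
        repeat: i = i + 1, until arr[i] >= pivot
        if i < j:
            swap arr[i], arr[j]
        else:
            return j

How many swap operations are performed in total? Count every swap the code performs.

pivot = arr[0] = 6; i = -1, j = 6
j→5 (arr[5]=2≤6), i→0 (arr[0]=6≥6); i<j, swap → [2,4,7,8,3,6]
j→4 (arr[4]=3≤6), i→2 (arr[2]=7≥6); i<j, swap → [2,4,3,8,7,6]
j→2, i→3; i≥j, return j=2. arr = [2,4,3,8,7,6]

2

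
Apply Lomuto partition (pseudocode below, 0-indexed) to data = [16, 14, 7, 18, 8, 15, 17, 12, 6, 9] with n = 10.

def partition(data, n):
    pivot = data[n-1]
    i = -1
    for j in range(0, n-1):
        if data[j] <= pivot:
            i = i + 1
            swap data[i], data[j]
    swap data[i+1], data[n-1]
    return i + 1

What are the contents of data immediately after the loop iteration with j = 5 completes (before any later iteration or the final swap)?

pivot=9, i=-1
j=0: 16>9, skip
j=1: 14>9, skip
j=2: 7≤9, i=0, swap(0,2) ⇒ [7, 14, 16, 18, 8, 15, 17, 12, 6, 9]
j=3: 18>9, skip
j=4: 8≤9, i=1, swap(1,4) ⇒ [7, 8, 16, 18, 14, 15, 17, 12, 6, 9]
j=5: 15>9, skip
(after j=5) data = [7, 8, 16, 18, 14, 15, 17, 12, 6, 9]

[7, 8, 16, 18, 14, 15, 17, 12, 6, 9]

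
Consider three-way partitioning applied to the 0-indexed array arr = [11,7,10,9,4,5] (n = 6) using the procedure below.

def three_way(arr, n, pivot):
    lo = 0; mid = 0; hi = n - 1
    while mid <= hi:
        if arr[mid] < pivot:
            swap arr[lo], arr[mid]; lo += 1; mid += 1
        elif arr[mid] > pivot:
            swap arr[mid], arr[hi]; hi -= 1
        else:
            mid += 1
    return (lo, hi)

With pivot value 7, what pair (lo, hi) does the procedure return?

(2, 2)

lo=0 mid=0 hi=5
11>7: swap(0,5), hi=4 ⇒ [5,7,10,9,4,11]
5<7: swap(0,0), lo=1 mid=1 ⇒ [5,7,10,9,4,11]
7=7: mid=2
10>7: swap(2,4), hi=3 ⇒ [5,7,4,9,10,11]
4<7: swap(1,2), lo=2 mid=3 ⇒ [5,4,7,9,10,11]
9>7: swap(3,3), hi=2 ⇒ [5,4,7,9,10,11]
done. lo=2 hi=2; arr=[5,4,7,9,10,11]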